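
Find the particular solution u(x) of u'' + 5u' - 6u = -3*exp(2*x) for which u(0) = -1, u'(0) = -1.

Characteristic equation r² + 5r - 6 = 0 factors as (r - 1)(r + 6) = 0, so r = 1, -6.
Hence u_h = C1*exp(x) + C2*exp(-6*x).
Try u_p = A*exp(2*x). Substituting into the equation and dividing by exp(2*x) gives A = -3/8, so u_p = -3*exp(2*x)/8.
General solution: u = -3*exp(2*x)/8 + C1*exp(x) + C2*exp(-6*x).
Apply the initial conditions: u(0) = -3/8 + C1 + C2 = -1 and u'(0) = -3/4 + C1 - 6*C2 = -1. Solving gives C1 = -4/7, C2 = -3/56.

u = -4*exp(x)/7 - 3*exp(2*x)/8 - 3*exp(-6*x)/56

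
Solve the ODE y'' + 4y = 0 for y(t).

y = C1*cos(2*t) + C2*sin(2*t)

Characteristic equation r² + 4 = 0 has discriminant (0)² - 4·(4) = -16 < 0, so r = ± 2i.
Hence y_h = C1*cos(2*t) + C2*sin(2*t).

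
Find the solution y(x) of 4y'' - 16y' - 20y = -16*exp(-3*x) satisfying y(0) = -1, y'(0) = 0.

Divide through by 4: y'' - 4y' - 5y = -4*exp(-3*x).
Characteristic equation r² - 4r - 5 = 0 factors as (r + 1)(r - 5) = 0, so r = -1, 5.
Hence y_h = C1*exp(-x) + C2*exp(5*x).
Try y_p = A*exp(-3*x). Substituting into the equation and dividing by exp(-3*x) gives A = -1/4, so y_p = -exp(-3*x)/4.
General solution: y = -exp(-3*x)/4 + C1*exp(-x) + C2*exp(5*x).
Apply the initial conditions: y(0) = -1/4 + C1 + C2 = -1 and y'(0) = 3/4 - C1 + 5*C2 = 0. Solving gives C1 = -1/2, C2 = -1/4.

y = -exp(-x)/2 - exp(-3*x)/4 - exp(5*x)/4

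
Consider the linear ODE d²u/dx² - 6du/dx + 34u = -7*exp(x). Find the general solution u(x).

u = -7*exp(x)/29 + C1*cos(5*x)*exp(3*x) + C2*exp(3*x)*sin(5*x)

Characteristic equation r² - 6r + 34 = 0 has discriminant (-6)² - 4·(34) = -100 < 0, so r = 3 ± 5i.
Hence u_h = C1*cos(5*x)*exp(3*x) + C2*exp(3*x)*sin(5*x).
Try u_p = A*exp(x). Substituting into the equation and dividing by exp(x) gives A = -7/29, so u_p = -7*exp(x)/29.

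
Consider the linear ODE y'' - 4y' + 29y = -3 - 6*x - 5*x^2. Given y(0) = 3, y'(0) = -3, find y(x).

Characteristic equation r² - 4r + 29 = 0 has discriminant (-4)² - 4·(29) = -100 < 0, so r = 2 ± 5i.
Hence y_h = C1*cos(5*x)*exp(2*x) + C2*exp(2*x)*sin(5*x).
For the particular solution try y_p = A0 + A1*x + A2*x^2. Substituting and matching coefficients of each power of x gives A0 = -3089/24389, A1 = -214/841, A2 = -5/29, so y_p = -3089/24389 - 214*x/841 - 5*x^2/29.
General solution: y = -3089/24389 - 214*x/841 - 5*x^2/29 + C1*cos(5*x)*exp(2*x) + C2*exp(2*x)*sin(5*x).
Apply the initial conditions: y(0) = -3089/24389 + C1 = 3 and y'(0) = -214/841 + 2*C1 + 5*C2 = -3. Solving gives C1 = 76256/24389, C2 = -219473/121945.

y = -3089/24389 - 214*x/841 - 5*x**2/29 - 219473*exp(2*x)*sin(5*x)/121945 + 76256*cos(5*x)*exp(2*x)/24389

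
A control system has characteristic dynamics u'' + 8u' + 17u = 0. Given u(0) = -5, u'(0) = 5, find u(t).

Characteristic equation r² + 8r + 17 = 0 has discriminant (8)² - 4·(17) = -4 < 0, so r = -4 ± i.
Hence u_h = C1*cos(t)*exp(-4*t) + C2*exp(-4*t)*sin(t).
Apply the initial conditions: u(0) = C1 = -5 and u'(0) = C2 - 4*C1 = 5. Solving gives C1 = -5, C2 = -15.

u = -15*exp(-4*t)*sin(t) - 5*cos(t)*exp(-4*t)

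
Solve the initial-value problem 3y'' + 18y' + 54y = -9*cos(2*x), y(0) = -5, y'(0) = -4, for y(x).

Divide through by 3: y'' + 6y' + 18y = -3*cos(2*x).
Characteristic equation r² + 6r + 18 = 0 has discriminant (6)² - 4·(18) = -36 < 0, so r = -3 ± 3i.
Hence y_h = C1*cos(3*x)*exp(-3*x) + C2*exp(-3*x)*sin(3*x).
Try y_p = A*cos(2*x) + B*sin(2*x). Substituting and equating the coefficients of cos(2x) and sin(2x) gives A = -21/170, B = -9/85, so y_p = -21*cos(2*x)/170 - 9*sin(2*x)/85.
General solution: y = -21*cos(2*x)/170 - 9*sin(2*x)/85 + C1*cos(3*x)*exp(-3*x) + C2*exp(-3*x)*sin(3*x).
Apply the initial conditions: y(0) = -21/170 + C1 = -5 and y'(0) = -18/85 - 3*C1 + 3*C2 = -4. Solving gives C1 = -829/170, C2 = -3131/510.

y = -21*cos(2*x)/170 - 9*sin(2*x)/85 - 3131*exp(-3*x)*sin(3*x)/510 - 829*cos(3*x)*exp(-3*x)/170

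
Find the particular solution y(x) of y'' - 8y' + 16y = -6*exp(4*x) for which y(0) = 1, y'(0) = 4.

y = -3*x**2*exp(4*x) + exp(4*x)

Characteristic equation r² - 8r + 16 = 0 has discriminant (-8)² - 4·(16) = 0, so r = 4 is a repeated root.
Hence y_h = (C1 + C2*x)*exp(4*x).
Since exp(4*x) solves the homogeneous equation (r = 4 is a root of multiplicity 2), multiply the trial by x^2. Try y_p = A*x^2*exp(4*x). Substituting into the equation and dividing by exp(4*x) gives A = -3, so y_p = -3*x^2*exp(4*x).
General solution: y = C1*exp(4*x) - 3*x^2*exp(4*x) + C2*x*exp(4*x).
Apply the initial conditions: y(0) = C1 = 1 and y'(0) = C2 + 4*C1 = 4. Solving gives C1 = 1, C2 = 0.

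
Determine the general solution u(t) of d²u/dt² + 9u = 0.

Characteristic equation r² + 9 = 0 has discriminant (0)² - 4·(9) = -36 < 0, so r = ± 3i.
Hence u_h = C1*cos(3*t) + C2*sin(3*t).

u = C1*cos(3*t) + C2*sin(3*t)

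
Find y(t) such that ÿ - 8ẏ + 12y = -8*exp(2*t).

Characteristic equation r² - 8r + 12 = 0 factors as (r - 2)(r - 6) = 0, so r = 2, 6.
Hence y_h = C1*exp(2*t) + C2*exp(6*t).
Since exp(2*t) solves the homogeneous equation (r = 2 is a root of multiplicity 1), multiply the trial by t. Try y_p = A*t*exp(2*t). Substituting into the equation and dividing by exp(2*t) gives A = 2, so y_p = 2*t*exp(2*t).

y = C1*exp(2*t) + C2*exp(6*t) + 2*t*exp(2*t)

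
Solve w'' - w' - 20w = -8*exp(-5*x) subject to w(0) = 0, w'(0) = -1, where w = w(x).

w = -4*exp(-5*x)/5 - exp(5*x)/5 + exp(-4*x)

Characteristic equation r² - r - 20 = 0 factors as (r + 4)(r - 5) = 0, so r = -4, 5.
Hence w_h = C1*exp(-4*x) + C2*exp(5*x).
Try w_p = A*exp(-5*x). Substituting into the equation and dividing by exp(-5*x) gives A = -4/5, so w_p = -4*exp(-5*x)/5.
General solution: w = -4*exp(-5*x)/5 + C1*exp(-4*x) + C2*exp(5*x).
Apply the initial conditions: w(0) = -4/5 + C1 + C2 = 0 and w'(0) = 4 - 4*C1 + 5*C2 = -1. Solving gives C1 = 1, C2 = -1/5.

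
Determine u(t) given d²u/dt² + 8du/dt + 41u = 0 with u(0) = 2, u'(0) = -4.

u = 2*cos(5*t)*exp(-4*t) + 4*exp(-4*t)*sin(5*t)/5

Characteristic equation r² + 8r + 41 = 0 has discriminant (8)² - 4·(41) = -100 < 0, so r = -4 ± 5i.
Hence u_h = C1*cos(5*t)*exp(-4*t) + C2*exp(-4*t)*sin(5*t).
Apply the initial conditions: u(0) = C1 = 2 and u'(0) = -4*C1 + 5*C2 = -4. Solving gives C1 = 2, C2 = 4/5.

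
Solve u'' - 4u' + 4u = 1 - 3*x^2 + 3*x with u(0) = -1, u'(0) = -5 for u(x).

u = -1/8 - 7*exp(2*x)/8 - 3*x/4 - 3*x**2/4 - 5*x*exp(2*x)/2

Characteristic equation r² - 4r + 4 = 0 has discriminant (-4)² - 4·(4) = 0, so r = 2 is a repeated root.
Hence u_h = (C1 + C2*x)*exp(2*x).
For the particular solution try u_p = A0 + A1*x + A2*x^2. Substituting and matching coefficients of each power of x gives A0 = -1/8, A1 = -3/4, A2 = -3/4, so u_p = -1/8 - 3*x/4 - 3*x^2/4.
General solution: u = -1/8 - 3*x/4 - 3*x^2/4 + C1*exp(2*x) + C2*x*exp(2*x).
Apply the initial conditions: u(0) = -1/8 + C1 = -1 and u'(0) = -3/4 + C2 + 2*C1 = -5. Solving gives C1 = -7/8, C2 = -5/2.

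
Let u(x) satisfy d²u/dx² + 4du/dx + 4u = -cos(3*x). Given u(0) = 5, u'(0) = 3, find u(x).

u = -12*sin(3*x)/169 + 5*cos(3*x)/169 + 840*exp(-2*x)/169 + 171*x*exp(-2*x)/13

Characteristic equation r² + 4r + 4 = 0 has discriminant (4)² - 4·(4) = 0, so r = -2 is a repeated root.
Hence u_h = (C1 + C2*x)*exp(-2*x).
Try u_p = A*cos(3*x) + B*sin(3*x). Substituting and equating the coefficients of cos(3x) and sin(3x) gives A = 5/169, B = -12/169, so u_p = -12*sin(3*x)/169 + 5*cos(3*x)/169.
General solution: u = -12*sin(3*x)/169 + 5*cos(3*x)/169 + C1*exp(-2*x) + C2*x*exp(-2*x).
Apply the initial conditions: u(0) = 5/169 + C1 = 5 and u'(0) = -36/169 + C2 - 2*C1 = 3. Solving gives C1 = 840/169, C2 = 171/13.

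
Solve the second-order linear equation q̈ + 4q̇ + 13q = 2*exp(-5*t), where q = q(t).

Characteristic equation r² + 4r + 13 = 0 has discriminant (4)² - 4·(13) = -36 < 0, so r = -2 ± 3i.
Hence q_h = C1*cos(3*t)*exp(-2*t) + C2*exp(-2*t)*sin(3*t).
Try q_p = A*exp(-5*t). Substituting into the equation and dividing by exp(-5*t) gives A = 1/9, so q_p = exp(-5*t)/9.

q = exp(-5*t)/9 + C1*cos(3*t)*exp(-2*t) + C2*exp(-2*t)*sin(3*t)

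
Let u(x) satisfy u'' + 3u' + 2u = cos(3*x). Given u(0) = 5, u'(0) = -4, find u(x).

Characteristic equation r² + 3r + 2 = 0 factors as (r + 1)(r + 2) = 0, so r = -1, -2.
Hence u_h = C1*exp(-x) + C2*exp(-2*x).
Try u_p = A*cos(3*x) + B*sin(3*x). Substituting and equating the coefficients of cos(3x) and sin(3x) gives A = -7/130, B = 9/130, so u_p = -7*cos(3*x)/130 + 9*sin(3*x)/130.
General solution: u = -7*cos(3*x)/130 + 9*sin(3*x)/130 + C1*exp(-x) + C2*exp(-2*x).
Apply the initial conditions: u(0) = -7/130 + C1 + C2 = 5 and u'(0) = 27/130 - C1 - 2*C2 = -4. Solving gives C1 = 59/10, C2 = -11/13.

u = -11*exp(-2*x)/13 - 7*cos(3*x)/130 + 9*sin(3*x)/130 + 59*exp(-x)/10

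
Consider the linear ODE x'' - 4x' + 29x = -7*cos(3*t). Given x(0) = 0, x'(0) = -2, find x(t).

x = -35*cos(3*t)/136 + 21*sin(3*t)/136 - 81*exp(2*t)*sin(5*t)/136 + 35*cos(5*t)*exp(2*t)/136

Characteristic equation r² - 4r + 29 = 0 has discriminant (-4)² - 4·(29) = -100 < 0, so r = 2 ± 5i.
Hence x_h = C1*cos(5*t)*exp(2*t) + C2*exp(2*t)*sin(5*t).
Try x_p = A*cos(3*t) + B*sin(3*t). Substituting and equating the coefficients of cos(3t) and sin(3t) gives A = -35/136, B = 21/136, so x_p = -35*cos(3*t)/136 + 21*sin(3*t)/136.
General solution: x = -35*cos(3*t)/136 + 21*sin(3*t)/136 + C1*cos(5*t)*exp(2*t) + C2*exp(2*t)*sin(5*t).
Apply the initial conditions: x(0) = -35/136 + C1 = 0 and x'(0) = 63/136 + 2*C1 + 5*C2 = -2. Solving gives C1 = 35/136, C2 = -81/136.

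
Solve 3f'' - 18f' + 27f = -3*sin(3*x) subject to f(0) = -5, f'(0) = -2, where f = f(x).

Divide through by 3: f'' - 6f' + 9f = -sin(3*x).
Characteristic equation r² - 6r + 9 = 0 has discriminant (-6)² - 4·(9) = 0, so r = 3 is a repeated root.
Hence f_h = (C1 + C2*x)*exp(3*x).
Try f_p = A*cos(3*x) + B*sin(3*x). Substituting and equating the coefficients of cos(3x) and sin(3x) gives A = -1/18, B = 0, so f_p = -cos(3*x)/18.
General solution: f = -cos(3*x)/18 + C1*exp(3*x) + C2*x*exp(3*x).
Apply the initial conditions: f(0) = -1/18 + C1 = -5 and f'(0) = C2 + 3*C1 = -2. Solving gives C1 = -89/18, C2 = 77/6.

f = -89*exp(3*x)/18 - cos(3*x)/18 + 77*x*exp(3*x)/6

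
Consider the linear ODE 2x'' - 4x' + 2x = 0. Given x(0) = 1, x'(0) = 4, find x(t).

x = 3*t*exp(t) + exp(t)

Divide through by 2: x'' - 2x' + x = 0.
Characteristic equation r² - 2r + 1 = 0 has discriminant (-2)² - 4·(1) = 0, so r = 1 is a repeated root.
Hence x_h = (C1 + C2*t)*exp(t).
Apply the initial conditions: x(0) = C1 = 1 and x'(0) = C1 + C2 = 4. Solving gives C1 = 1, C2 = 3.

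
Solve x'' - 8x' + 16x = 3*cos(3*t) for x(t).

Characteristic equation r² - 8r + 16 = 0 has discriminant (-8)² - 4·(16) = 0, so r = 4 is a repeated root.
Hence x_h = (C1 + C2*t)*exp(4*t).
Try x_p = A*cos(3*t) + B*sin(3*t). Substituting and equating the coefficients of cos(3t) and sin(3t) gives A = 21/625, B = -72/625, so x_p = -72*sin(3*t)/625 + 21*cos(3*t)/625.

x = -72*sin(3*t)/625 + 21*cos(3*t)/625 + C1*exp(4*t) + C2*t*exp(4*t)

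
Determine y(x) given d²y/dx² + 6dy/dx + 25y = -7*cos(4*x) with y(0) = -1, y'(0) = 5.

y = -56*sin(4*x)/219 - 7*cos(4*x)/73 - 66*cos(4*x)*exp(-3*x)/73 + 725*exp(-3*x)*sin(4*x)/876

Characteristic equation r² + 6r + 25 = 0 has discriminant (6)² - 4·(25) = -64 < 0, so r = -3 ± 4i.
Hence y_h = C1*cos(4*x)*exp(-3*x) + C2*exp(-3*x)*sin(4*x).
Try y_p = A*cos(4*x) + B*sin(4*x). Substituting and equating the coefficients of cos(4x) and sin(4x) gives A = -7/73, B = -56/219, so y_p = -56*sin(4*x)/219 - 7*cos(4*x)/73.
General solution: y = -56*sin(4*x)/219 - 7*cos(4*x)/73 + C1*cos(4*x)*exp(-3*x) + C2*exp(-3*x)*sin(4*x).
Apply the initial conditions: y(0) = -7/73 + C1 = -1 and y'(0) = -224/219 - 3*C1 + 4*C2 = 5. Solving gives C1 = -66/73, C2 = 725/876.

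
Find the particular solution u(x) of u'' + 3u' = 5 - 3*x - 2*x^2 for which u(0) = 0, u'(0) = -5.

u = -185/81 - 5*x**2/18 - 2*x**3/9 + 50*x/27 + 185*exp(-3*x)/81

Characteristic equation r² + 3r = 0 factors as (r + 3)r = 0, so r = -3, 0.
Hence u_h = C1*exp(-3*x) + C2.
Since 0 is a characteristic root (multiplicity 1), multiply the polynomial trial by x: try u_p = x*(A0 + A1*x + A2*x^2). Substituting and matching coefficients of each power of x gives A0 = 50/27, A1 = -5/18, A2 = -2/9, so u_p = -5*x^2/18 - 2*x^3/9 + 50*x/27.
General solution: u = C2 - 5*x^2/18 - 2*x^3/9 + 50*x/27 + C1*exp(-3*x).
Apply the initial conditions: u(0) = C1 + C2 = 0 and u'(0) = 50/27 - 3*C1 = -5. Solving gives C1 = 185/81, C2 = -185/81.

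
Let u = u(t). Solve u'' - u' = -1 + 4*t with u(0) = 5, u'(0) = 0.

u = 2 - 3*t - 2*t**2 + 3*exp(t)

Characteristic equation r² - r = 0 factors as (r - 1)r = 0, so r = 1, 0.
Hence u_h = C1*exp(t) + C2.
Since 0 is a characteristic root (multiplicity 1), multiply the polynomial trial by t: try u_p = t*(A0 + A1*t). Substituting and matching coefficients of each power of t gives A0 = -3, A1 = -2, so u_p = -3*t - 2*t^2.
General solution: u = C2 - 3*t - 2*t^2 + C1*exp(t).
Apply the initial conditions: u(0) = C1 + C2 = 5 and u'(0) = -3 + C1 = 0. Solving gives C1 = 3, C2 = 2.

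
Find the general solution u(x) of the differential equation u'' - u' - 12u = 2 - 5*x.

Characteristic equation r² - r - 12 = 0 factors as (r - 4)(r + 3) = 0, so r = 4, -3.
Hence u_h = C1*exp(4*x) + C2*exp(-3*x).
For the particular solution try u_p = A0 + A1*x. Substituting and matching coefficients of each power of x gives A0 = -29/144, A1 = 5/12, so u_p = -29/144 + 5*x/12.

u = -29/144 + 5*x/12 + C1*exp(4*x) + C2*exp(-3*x)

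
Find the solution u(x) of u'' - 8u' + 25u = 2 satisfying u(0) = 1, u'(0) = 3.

Characteristic equation r² - 8r + 25 = 0 has discriminant (-8)² - 4·(25) = -36 < 0, so r = 4 ± 3i.
Hence u_h = C1*cos(3*x)*exp(4*x) + C2*exp(4*x)*sin(3*x).
For the particular solution try u_p = A0. Substituting and matching coefficients of each power of x gives A0 = 2/25, so u_p = 2/25.
General solution: u = 2/25 + C1*cos(3*x)*exp(4*x) + C2*exp(4*x)*sin(3*x).
Apply the initial conditions: u(0) = 2/25 + C1 = 1 and u'(0) = 3*C2 + 4*C1 = 3. Solving gives C1 = 23/25, C2 = -17/75.

u = 2/25 - 17*exp(4*x)*sin(3*x)/75 + 23*cos(3*x)*exp(4*x)/25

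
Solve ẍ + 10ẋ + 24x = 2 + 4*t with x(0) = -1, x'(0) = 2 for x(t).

x = 1/72 - 17*exp(-4*t)/8 + t/6 + 10*exp(-6*t)/9

Characteristic equation r² + 10r + 24 = 0 factors as (r + 6)(r + 4) = 0, so r = -6, -4.
Hence x_h = C1*exp(-6*t) + C2*exp(-4*t).
For the particular solution try x_p = A0 + A1*t. Substituting and matching coefficients of each power of t gives A0 = 1/72, A1 = 1/6, so x_p = 1/72 + t/6.
General solution: x = 1/72 + t/6 + C1*exp(-6*t) + C2*exp(-4*t).
Apply the initial conditions: x(0) = 1/72 + C1 + C2 = -1 and x'(0) = 1/6 - 6*C1 - 4*C2 = 2. Solving gives C1 = 10/9, C2 = -17/8.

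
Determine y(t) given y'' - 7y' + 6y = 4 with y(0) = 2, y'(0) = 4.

Characteristic equation r² - 7r + 6 = 0 factors as (r - 6)(r - 1) = 0, so r = 6, 1.
Hence y_h = C1*exp(6*t) + C2*exp(t).
For the particular solution try y_p = A0. Substituting and matching coefficients of each power of t gives A0 = 2/3, so y_p = 2/3.
General solution: y = 2/3 + C1*exp(6*t) + C2*exp(t).
Apply the initial conditions: y(0) = 2/3 + C1 + C2 = 2 and y'(0) = C2 + 6*C1 = 4. Solving gives C1 = 8/15, C2 = 4/5.

y = 2/3 + 4*exp(t)/5 + 8*exp(6*t)/15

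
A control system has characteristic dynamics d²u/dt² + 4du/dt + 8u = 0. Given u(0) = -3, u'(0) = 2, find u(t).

Characteristic equation r² + 4r + 8 = 0 has discriminant (4)² - 4·(8) = -16 < 0, so r = -2 ± 2i.
Hence u_h = C1*cos(2*t)*exp(-2*t) + C2*exp(-2*t)*sin(2*t).
Apply the initial conditions: u(0) = C1 = -3 and u'(0) = -2*C1 + 2*C2 = 2. Solving gives C1 = -3, C2 = -2.

u = -3*cos(2*t)*exp(-2*t) - 2*exp(-2*t)*sin(2*t)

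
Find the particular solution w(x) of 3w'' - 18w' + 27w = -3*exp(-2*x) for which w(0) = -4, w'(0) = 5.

w = -99*exp(3*x)/25 - exp(-2*x)/25 + 84*x*exp(3*x)/5

Divide through by 3: w'' - 6w' + 9w = -exp(-2*x).
Characteristic equation r² - 6r + 9 = 0 has discriminant (-6)² - 4·(9) = 0, so r = 3 is a repeated root.
Hence w_h = (C1 + C2*x)*exp(3*x).
Try w_p = A*exp(-2*x). Substituting into the equation and dividing by exp(-2*x) gives A = -1/25, so w_p = -exp(-2*x)/25.
General solution: w = -exp(-2*x)/25 + C1*exp(3*x) + C2*x*exp(3*x).
Apply the initial conditions: w(0) = -1/25 + C1 = -4 and w'(0) = 2/25 + C2 + 3*C1 = 5. Solving gives C1 = -99/25, C2 = 84/5.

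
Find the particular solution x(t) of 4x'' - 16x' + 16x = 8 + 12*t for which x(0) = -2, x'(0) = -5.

x = 5/4 - 13*exp(2*t)/4 + 3*t/4 + 3*t*exp(2*t)/4

Divide through by 4: x'' - 4x' + 4x = 2 + 3*t.
Characteristic equation r² - 4r + 4 = 0 has discriminant (-4)² - 4·(4) = 0, so r = 2 is a repeated root.
Hence x_h = (C1 + C2*t)*exp(2*t).
For the particular solution try x_p = A0 + A1*t. Substituting and matching coefficients of each power of t gives A0 = 5/4, A1 = 3/4, so x_p = 5/4 + 3*t/4.
General solution: x = 5/4 + 3*t/4 + C1*exp(2*t) + C2*t*exp(2*t).
Apply the initial conditions: x(0) = 5/4 + C1 = -2 and x'(0) = 3/4 + C2 + 2*C1 = -5. Solving gives C1 = -13/4, C2 = 3/4.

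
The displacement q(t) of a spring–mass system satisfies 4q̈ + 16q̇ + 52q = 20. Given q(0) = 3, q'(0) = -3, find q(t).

Divide through by 4: q'' + 4q' + 13q = 5.
Characteristic equation r² + 4r + 13 = 0 has discriminant (4)² - 4·(13) = -36 < 0, so r = -2 ± 3i.
Hence q_h = C1*cos(3*t)*exp(-2*t) + C2*exp(-2*t)*sin(3*t).
For the particular solution try q_p = A0. Substituting and matching coefficients of each power of t gives A0 = 5/13, so q_p = 5/13.
General solution: q = 5/13 + C1*cos(3*t)*exp(-2*t) + C2*exp(-2*t)*sin(3*t).
Apply the initial conditions: q(0) = 5/13 + C1 = 3 and q'(0) = -2*C1 + 3*C2 = -3. Solving gives C1 = 34/13, C2 = 29/39.

q = 5/13 + 29*exp(-2*t)*sin(3*t)/39 + 34*cos(3*t)*exp(-2*t)/13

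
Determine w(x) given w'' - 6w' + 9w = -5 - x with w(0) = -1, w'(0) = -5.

Characteristic equation r² - 6r + 9 = 0 has discriminant (-6)² - 4·(9) = 0, so r = 3 is a repeated root.
Hence w_h = (C1 + C2*x)*exp(3*x).
For the particular solution try w_p = A0 + A1*x. Substituting and matching coefficients of each power of x gives A0 = -17/27, A1 = -1/9, so w_p = -17/27 - x/9.
General solution: w = -17/27 - x/9 + C1*exp(3*x) + C2*x*exp(3*x).
Apply the initial conditions: w(0) = -17/27 + C1 = -1 and w'(0) = -1/9 + C2 + 3*C1 = -5. Solving gives C1 = -10/27, C2 = -34/9.

w = -17/27 - 10*exp(3*x)/27 - x/9 - 34*x*exp(3*x)/9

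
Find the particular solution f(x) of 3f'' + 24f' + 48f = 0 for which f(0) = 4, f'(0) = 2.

f = 4*exp(-4*x) + 18*x*exp(-4*x)

Divide through by 3: f'' + 8f' + 16f = 0.
Characteristic equation r² + 8r + 16 = 0 has discriminant (8)² - 4·(16) = 0, so r = -4 is a repeated root.
Hence f_h = (C1 + C2*x)*exp(-4*x).
Apply the initial conditions: f(0) = C1 = 4 and f'(0) = C2 - 4*C1 = 2. Solving gives C1 = 4, C2 = 18.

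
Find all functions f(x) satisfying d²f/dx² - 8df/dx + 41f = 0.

f = C1*cos(5*x)*exp(4*x) + C2*exp(4*x)*sin(5*x)

Characteristic equation r² - 8r + 41 = 0 has discriminant (-8)² - 4·(41) = -100 < 0, so r = 4 ± 5i.
Hence f_h = C1*cos(5*x)*exp(4*x) + C2*exp(4*x)*sin(5*x).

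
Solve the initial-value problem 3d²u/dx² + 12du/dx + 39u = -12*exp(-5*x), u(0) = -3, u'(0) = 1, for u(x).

Divide through by 3: u'' + 4u' + 13u = -4*exp(-5*x).
Characteristic equation r² + 4r + 13 = 0 has discriminant (4)² - 4·(13) = -36 < 0, so r = -2 ± 3i.
Hence u_h = C1*cos(3*x)*exp(-2*x) + C2*exp(-2*x)*sin(3*x).
Try u_p = A*exp(-5*x). Substituting into the equation and dividing by exp(-5*x) gives A = -2/9, so u_p = -2*exp(-5*x)/9.
General solution: u = -2*exp(-5*x)/9 + C1*cos(3*x)*exp(-2*x) + C2*exp(-2*x)*sin(3*x).
Apply the initial conditions: u(0) = -2/9 + C1 = -3 and u'(0) = 10/9 - 2*C1 + 3*C2 = 1. Solving gives C1 = -25/9, C2 = -17/9.

u = -2*exp(-5*x)/9 - 25*cos(3*x)*exp(-2*x)/9 - 17*exp(-2*x)*sin(3*x)/9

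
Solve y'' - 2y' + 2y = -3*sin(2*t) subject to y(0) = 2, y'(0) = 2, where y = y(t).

y = -3*cos(2*t)/5 + 3*sin(2*t)/10 - 6*exp(t)*sin(t)/5 + 13*cos(t)*exp(t)/5

Characteristic equation r² - 2r + 2 = 0 has discriminant (-2)² - 4·(2) = -4 < 0, so r = 1 ± i.
Hence y_h = C1*cos(t)*exp(t) + C2*exp(t)*sin(t).
Try y_p = A*cos(2*t) + B*sin(2*t). Substituting and equating the coefficients of cos(2t) and sin(2t) gives A = -3/5, B = 3/10, so y_p = -3*cos(2*t)/5 + 3*sin(2*t)/10.
General solution: y = -3*cos(2*t)/5 + 3*sin(2*t)/10 + C1*cos(t)*exp(t) + C2*exp(t)*sin(t).
Apply the initial conditions: y(0) = -3/5 + C1 = 2 and y'(0) = 3/5 + C1 + C2 = 2. Solving gives C1 = 13/5, C2 = -6/5.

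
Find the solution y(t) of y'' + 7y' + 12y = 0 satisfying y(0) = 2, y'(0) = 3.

Characteristic equation r² + 7r + 12 = 0 factors as (r + 3)(r + 4) = 0, so r = -3, -4.
Hence y_h = C1*exp(-3*t) + C2*exp(-4*t).
Apply the initial conditions: y(0) = C1 + C2 = 2 and y'(0) = -4*C2 - 3*C1 = 3. Solving gives C1 = 11, C2 = -9.

y = -9*exp(-4*t) + 11*exp(-3*t)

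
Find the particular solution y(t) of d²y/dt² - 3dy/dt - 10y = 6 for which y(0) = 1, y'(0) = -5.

Characteristic equation r² - 3r - 10 = 0 factors as (r - 5)(r + 2) = 0, so r = 5, -2.
Hence y_h = C1*exp(5*t) + C2*exp(-2*t).
For the particular solution try y_p = A0. Substituting and matching coefficients of each power of t gives A0 = -3/5, so y_p = -3/5.
General solution: y = -3/5 + C1*exp(5*t) + C2*exp(-2*t).
Apply the initial conditions: y(0) = -3/5 + C1 + C2 = 1 and y'(0) = -2*C2 + 5*C1 = -5. Solving gives C1 = -9/35, C2 = 13/7.

y = -3/5 - 9*exp(5*t)/35 + 13*exp(-2*t)/7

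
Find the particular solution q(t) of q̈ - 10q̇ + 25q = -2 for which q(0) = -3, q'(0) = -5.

q = -2/25 - 73*exp(5*t)/25 + 48*t*exp(5*t)/5

Characteristic equation r² - 10r + 25 = 0 has discriminant (-10)² - 4·(25) = 0, so r = 5 is a repeated root.
Hence q_h = (C1 + C2*t)*exp(5*t).
For the particular solution try q_p = A0. Substituting and matching coefficients of each power of t gives A0 = -2/25, so q_p = -2/25.
General solution: q = -2/25 + C1*exp(5*t) + C2*t*exp(5*t).
Apply the initial conditions: q(0) = -2/25 + C1 = -3 and q'(0) = C2 + 5*C1 = -5. Solving gives C1 = -73/25, C2 = 48/5.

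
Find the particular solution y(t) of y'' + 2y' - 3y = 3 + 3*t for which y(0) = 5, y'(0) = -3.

Characteristic equation r² + 2r - 3 = 0 factors as (r + 3)(r - 1) = 0, so r = -3, 1.
Hence y_h = C1*exp(-3*t) + C2*exp(t).
For the particular solution try y_p = A0 + A1*t. Substituting and matching coefficients of each power of t gives A0 = -5/3, A1 = -1, so y_p = -5/3 - t.
General solution: y = -5/3 - t + C1*exp(-3*t) + C2*exp(t).
Apply the initial conditions: y(0) = -5/3 + C1 + C2 = 5 and y'(0) = -1 + C2 - 3*C1 = -3. Solving gives C1 = 13/6, C2 = 9/2.

y = -5/3 - t + 9*exp(t)/2 + 13*exp(-3*t)/6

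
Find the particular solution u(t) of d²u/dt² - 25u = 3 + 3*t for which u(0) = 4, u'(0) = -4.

u = -3/25 - 3*t/25 + 209*exp(5*t)/125 + 306*exp(-5*t)/125

Characteristic equation r² - 25 = 0 factors as (r - 5)(r + 5) = 0, so r = 5, -5.
Hence u_h = C1*exp(5*t) + C2*exp(-5*t).
For the particular solution try u_p = A0 + A1*t. Substituting and matching coefficients of each power of t gives A0 = -3/25, A1 = -3/25, so u_p = -3/25 - 3*t/25.
General solution: u = -3/25 - 3*t/25 + C1*exp(5*t) + C2*exp(-5*t).
Apply the initial conditions: u(0) = -3/25 + C1 + C2 = 4 and u'(0) = -3/25 - 5*C2 + 5*C1 = -4. Solving gives C1 = 209/125, C2 = 306/125.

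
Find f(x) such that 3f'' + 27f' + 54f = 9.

Divide through by 3: f'' + 9f' + 18f = 3.
Characteristic equation r² + 9r + 18 = 0 factors as (r + 6)(r + 3) = 0, so r = -6, -3.
Hence f_h = C1*exp(-6*x) + C2*exp(-3*x).
For the particular solution try f_p = A0. Substituting and matching coefficients of each power of x gives A0 = 1/6, so f_p = 1/6.

f = 1/6 + C1*exp(-6*x) + C2*exp(-3*x)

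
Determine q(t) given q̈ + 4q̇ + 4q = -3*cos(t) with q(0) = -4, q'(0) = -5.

q = -91*exp(-2*t)/25 - 12*sin(t)/25 - 9*cos(t)/25 - 59*t*exp(-2*t)/5

Characteristic equation r² + 4r + 4 = 0 has discriminant (4)² - 4·(4) = 0, so r = -2 is a repeated root.
Hence q_h = (C1 + C2*t)*exp(-2*t).
Try q_p = A*cos(t) + B*sin(t). Substituting and equating the coefficients of cos(t) and sin(t) gives A = -9/25, B = -12/25, so q_p = -12*sin(t)/25 - 9*cos(t)/25.
General solution: q = -12*sin(t)/25 - 9*cos(t)/25 + C1*exp(-2*t) + C2*t*exp(-2*t).
Apply the initial conditions: q(0) = -9/25 + C1 = -4 and q'(0) = -12/25 + C2 - 2*C1 = -5. Solving gives C1 = -91/25, C2 = -59/5.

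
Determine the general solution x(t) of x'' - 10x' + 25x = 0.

x = C1*exp(5*t) + C2*t*exp(5*t)

Characteristic equation r² - 10r + 25 = 0 has discriminant (-10)² - 4·(25) = 0, so r = 5 is a repeated root.
Hence x_h = (C1 + C2*t)*exp(5*t).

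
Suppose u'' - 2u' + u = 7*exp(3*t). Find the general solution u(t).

u = 7*exp(3*t)/4 + C1*exp(t) + C2*t*exp(t)

Characteristic equation r² - 2r + 1 = 0 has discriminant (-2)² - 4·(1) = 0, so r = 1 is a repeated root.
Hence u_h = (C1 + C2*t)*exp(t).
Try u_p = A*exp(3*t). Substituting into the equation and dividing by exp(3*t) gives A = 7/4, so u_p = 7*exp(3*t)/4.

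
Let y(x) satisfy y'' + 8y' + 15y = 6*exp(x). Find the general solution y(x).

y = exp(x)/4 + C1*exp(-5*x) + C2*exp(-3*x)

Characteristic equation r² + 8r + 15 = 0 factors as (r + 5)(r + 3) = 0, so r = -5, -3.
Hence y_h = C1*exp(-5*x) + C2*exp(-3*x).
Try y_p = A*exp(x). Substituting into the equation and dividing by exp(x) gives A = 1/4, so y_p = exp(x)/4.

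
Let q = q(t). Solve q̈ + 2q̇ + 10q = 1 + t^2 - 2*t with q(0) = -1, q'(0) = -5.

q = 16/125 - 6*t/25 + t**2/10 - 736*exp(-t)*sin(3*t)/375 - 141*cos(3*t)*exp(-t)/125

Characteristic equation r² + 2r + 10 = 0 has discriminant (2)² - 4·(10) = -36 < 0, so r = -1 ± 3i.
Hence q_h = C1*cos(3*t)*exp(-t) + C2*exp(-t)*sin(3*t).
For the particular solution try q_p = A0 + A1*t + A2*t^2. Substituting and matching coefficients of each power of t gives A0 = 16/125, A1 = -6/25, A2 = 1/10, so q_p = 16/125 - 6*t/25 + t^2/10.
General solution: q = 16/125 - 6*t/25 + t^2/10 + C1*cos(3*t)*exp(-t) + C2*exp(-t)*sin(3*t).
Apply the initial conditions: q(0) = 16/125 + C1 = -1 and q'(0) = -6/25 - C1 + 3*C2 = -5. Solving gives C1 = -141/125, C2 = -736/375.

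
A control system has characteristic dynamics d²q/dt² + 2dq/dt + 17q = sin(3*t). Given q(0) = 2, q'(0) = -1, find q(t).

q = -3*cos(3*t)/50 + 2*sin(3*t)/25 + 41*exp(-t)*sin(4*t)/200 + 103*cos(4*t)*exp(-t)/50

Characteristic equation r² + 2r + 17 = 0 has discriminant (2)² - 4·(17) = -64 < 0, so r = -1 ± 4i.
Hence q_h = C1*cos(4*t)*exp(-t) + C2*exp(-t)*sin(4*t).
Try q_p = A*cos(3*t) + B*sin(3*t). Substituting and equating the coefficients of cos(3t) and sin(3t) gives A = -3/50, B = 2/25, so q_p = -3*cos(3*t)/50 + 2*sin(3*t)/25.
General solution: q = -3*cos(3*t)/50 + 2*sin(3*t)/25 + C1*cos(4*t)*exp(-t) + C2*exp(-t)*sin(4*t).
Apply the initial conditions: q(0) = -3/50 + C1 = 2 and q'(0) = 6/25 - C1 + 4*C2 = -1. Solving gives C1 = 103/50, C2 = 41/200.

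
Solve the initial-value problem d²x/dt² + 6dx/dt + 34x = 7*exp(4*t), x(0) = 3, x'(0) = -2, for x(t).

x = 7*exp(4*t)/74 + 215*cos(5*t)*exp(-3*t)/74 + 469*exp(-3*t)*sin(5*t)/370

Characteristic equation r² + 6r + 34 = 0 has discriminant (6)² - 4·(34) = -100 < 0, so r = -3 ± 5i.
Hence x_h = C1*cos(5*t)*exp(-3*t) + C2*exp(-3*t)*sin(5*t).
Try x_p = A*exp(4*t). Substituting into the equation and dividing by exp(4*t) gives A = 7/74, so x_p = 7*exp(4*t)/74.
General solution: x = 7*exp(4*t)/74 + C1*cos(5*t)*exp(-3*t) + C2*exp(-3*t)*sin(5*t).
Apply the initial conditions: x(0) = 7/74 + C1 = 3 and x'(0) = 14/37 - 3*C1 + 5*C2 = -2. Solving gives C1 = 215/74, C2 = 469/370.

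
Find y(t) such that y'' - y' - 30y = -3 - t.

y = 89/900 + t/30 + C1*exp(6*t) + C2*exp(-5*t)

Characteristic equation r² - r - 30 = 0 factors as (r - 6)(r + 5) = 0, so r = 6, -5.
Hence y_h = C1*exp(6*t) + C2*exp(-5*t).
For the particular solution try y_p = A0 + A1*t. Substituting and matching coefficients of each power of t gives A0 = 89/900, A1 = 1/30, so y_p = 89/900 + t/30.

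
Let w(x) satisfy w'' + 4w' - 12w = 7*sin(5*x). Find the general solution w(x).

w = -259*sin(5*x)/1769 - 140*cos(5*x)/1769 + C1*exp(-6*x) + C2*exp(2*x)

Characteristic equation r² + 4r - 12 = 0 factors as (r + 6)(r - 2) = 0, so r = -6, 2.
Hence w_h = C1*exp(-6*x) + C2*exp(2*x).
Try w_p = A*cos(5*x) + B*sin(5*x). Substituting and equating the coefficients of cos(5x) and sin(5x) gives A = -140/1769, B = -259/1769, so w_p = -259*sin(5*x)/1769 - 140*cos(5*x)/1769.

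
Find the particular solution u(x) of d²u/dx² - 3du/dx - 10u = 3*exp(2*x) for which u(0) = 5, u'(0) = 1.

u = -exp(2*x)/4 + 12*exp(5*x)/7 + 99*exp(-2*x)/28

Characteristic equation r² - 3r - 10 = 0 factors as (r - 5)(r + 2) = 0, so r = 5, -2.
Hence u_h = C1*exp(5*x) + C2*exp(-2*x).
Try u_p = A*exp(2*x). Substituting into the equation and dividing by exp(2*x) gives A = -1/4, so u_p = -exp(2*x)/4.
General solution: u = -exp(2*x)/4 + C1*exp(5*x) + C2*exp(-2*x).
Apply the initial conditions: u(0) = -1/4 + C1 + C2 = 5 and u'(0) = -1/2 - 2*C2 + 5*C1 = 1. Solving gives C1 = 12/7, C2 = 99/28.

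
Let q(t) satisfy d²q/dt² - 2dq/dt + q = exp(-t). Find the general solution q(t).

Characteristic equation r² - 2r + 1 = 0 has discriminant (-2)² - 4·(1) = 0, so r = 1 is a repeated root.
Hence q_h = (C1 + C2*t)*exp(t).
Try q_p = A*exp(-t). Substituting into the equation and dividing by exp(-t) gives A = 1/4, so q_p = exp(-t)/4.

q = exp(-t)/4 + C1*exp(t) + C2*t*exp(t)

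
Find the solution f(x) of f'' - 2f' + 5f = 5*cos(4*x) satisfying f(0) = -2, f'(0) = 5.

f = -11*cos(4*x)/37 - 8*sin(4*x)/37 - 63*cos(2*x)*exp(x)/37 + 140*exp(x)*sin(2*x)/37

Characteristic equation r² - 2r + 5 = 0 has discriminant (-2)² - 4·(5) = -16 < 0, so r = 1 ± 2i.
Hence f_h = C1*cos(2*x)*exp(x) + C2*exp(x)*sin(2*x).
Try f_p = A*cos(4*x) + B*sin(4*x). Substituting and equating the coefficients of cos(4x) and sin(4x) gives A = -11/37, B = -8/37, so f_p = -11*cos(4*x)/37 - 8*sin(4*x)/37.
General solution: f = -11*cos(4*x)/37 - 8*sin(4*x)/37 + C1*cos(2*x)*exp(x) + C2*exp(x)*sin(2*x).
Apply the initial conditions: f(0) = -11/37 + C1 = -2 and f'(0) = -32/37 + C1 + 2*C2 = 5. Solving gives C1 = -63/37, C2 = 140/37.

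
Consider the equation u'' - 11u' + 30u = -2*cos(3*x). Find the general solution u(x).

u = -7*cos(3*x)/255 + 11*sin(3*x)/255 + C1*exp(5*x) + C2*exp(6*x)

Characteristic equation r² - 11r + 30 = 0 factors as (r - 5)(r - 6) = 0, so r = 5, 6.
Hence u_h = C1*exp(5*x) + C2*exp(6*x).
Try u_p = A*cos(3*x) + B*sin(3*x). Substituting and equating the coefficients of cos(3x) and sin(3x) gives A = -7/255, B = 11/255, so u_p = -7*cos(3*x)/255 + 11*sin(3*x)/255.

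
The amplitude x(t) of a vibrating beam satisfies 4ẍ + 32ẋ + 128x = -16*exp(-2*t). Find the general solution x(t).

Divide through by 4: x'' + 8x' + 32x = -4*exp(-2*t).
Characteristic equation r² + 8r + 32 = 0 has discriminant (8)² - 4·(32) = -64 < 0, so r = -4 ± 4i.
Hence x_h = C1*cos(4*t)*exp(-4*t) + C2*exp(-4*t)*sin(4*t).
Try x_p = A*exp(-2*t). Substituting into the equation and dividing by exp(-2*t) gives A = -1/5, so x_p = -exp(-2*t)/5.

x = -exp(-2*t)/5 + C1*cos(4*t)*exp(-4*t) + C2*exp(-4*t)*sin(4*t)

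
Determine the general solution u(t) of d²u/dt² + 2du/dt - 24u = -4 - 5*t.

Characteristic equation r² + 2r - 24 = 0 factors as (r - 4)(r + 6) = 0, so r = 4, -6.
Hence u_h = C1*exp(4*t) + C2*exp(-6*t).
For the particular solution try u_p = A0 + A1*t. Substituting and matching coefficients of each power of t gives A0 = 53/288, A1 = 5/24, so u_p = 53/288 + 5*t/24.

u = 53/288 + 5*t/24 + C1*exp(4*t) + C2*exp(-6*t)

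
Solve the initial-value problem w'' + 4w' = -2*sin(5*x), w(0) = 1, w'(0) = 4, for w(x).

Characteristic equation r² + 4r = 0 factors as (r + 4)r = 0, so r = -4, 0.
Hence w_h = C1*exp(-4*x) + C2.
Try w_p = A*cos(5*x) + B*sin(5*x). Substituting and equating the coefficients of cos(5x) and sin(5x) gives A = 8/205, B = 2/41, so w_p = 2*sin(5*x)/41 + 8*cos(5*x)/205.
General solution: w = C2 + 2*sin(5*x)/41 + 8*cos(5*x)/205 + C1*exp(-4*x).
Apply the initial conditions: w(0) = 8/205 + C1 + C2 = 1 and w'(0) = 10/41 - 4*C1 = 4. Solving gives C1 = -77/82, C2 = 19/10.

w = 19/10 - 77*exp(-4*x)/82 + 2*sin(5*x)/41 + 8*cos(5*x)/205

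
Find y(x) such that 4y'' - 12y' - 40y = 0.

y = C1*exp(-2*x) + C2*exp(5*x)

Divide through by 4: y'' - 3y' - 10y = 0.
Characteristic equation r² - 3r - 10 = 0 factors as (r + 2)(r - 5) = 0, so r = -2, 5.
Hence y_h = C1*exp(-2*x) + C2*exp(5*x).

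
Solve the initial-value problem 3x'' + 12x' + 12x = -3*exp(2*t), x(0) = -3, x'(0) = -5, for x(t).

Divide through by 3: x'' + 4x' + 4x = -exp(2*t).
Characteristic equation r² + 4r + 4 = 0 has discriminant (4)² - 4·(4) = 0, so r = -2 is a repeated root.
Hence x_h = (C1 + C2*t)*exp(-2*t).
Try x_p = A*exp(2*t). Substituting into the equation and dividing by exp(2*t) gives A = -1/16, so x_p = -exp(2*t)/16.
General solution: x = -exp(2*t)/16 + C1*exp(-2*t) + C2*t*exp(-2*t).
Apply the initial conditions: x(0) = -1/16 + C1 = -3 and x'(0) = -1/8 + C2 - 2*C1 = -5. Solving gives C1 = -47/16, C2 = -43/4.

x = -47*exp(-2*t)/16 - exp(2*t)/16 - 43*t*exp(-2*t)/4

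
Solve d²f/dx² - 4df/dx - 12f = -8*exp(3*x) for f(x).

f = 8*exp(3*x)/15 + C1*exp(6*x) + C2*exp(-2*x)

Characteristic equation r² - 4r - 12 = 0 factors as (r - 6)(r + 2) = 0, so r = 6, -2.
Hence f_h = C1*exp(6*x) + C2*exp(-2*x).
Try f_p = A*exp(3*x). Substituting into the equation and dividing by exp(3*x) gives A = 8/15, so f_p = 8*exp(3*x)/15.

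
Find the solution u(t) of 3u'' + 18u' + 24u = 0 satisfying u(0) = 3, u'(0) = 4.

u = -5*exp(-4*t) + 8*exp(-2*t)

Divide through by 3: u'' + 6u' + 8u = 0.
Characteristic equation r² + 6r + 8 = 0 factors as (r + 2)(r + 4) = 0, so r = -2, -4.
Hence u_h = C1*exp(-2*t) + C2*exp(-4*t).
Apply the initial conditions: u(0) = C1 + C2 = 3 and u'(0) = -4*C2 - 2*C1 = 4. Solving gives C1 = 8, C2 = -5.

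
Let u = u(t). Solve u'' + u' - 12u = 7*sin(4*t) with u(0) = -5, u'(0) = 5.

Characteristic equation r² + r - 12 = 0 factors as (r + 4)(r - 3) = 0, so r = -4, 3.
Hence u_h = C1*exp(-4*t) + C2*exp(3*t).
Try u_p = A*cos(4*t) + B*sin(4*t). Substituting and equating the coefficients of cos(4t) and sin(4t) gives A = -7/200, B = -49/200, so u_p = -49*sin(4*t)/200 - 7*cos(4*t)/200.
General solution: u = -49*sin(4*t)/200 - 7*cos(4*t)/200 + C1*exp(-4*t) + C2*exp(3*t).
Apply the initial conditions: u(0) = -7/200 + C1 + C2 = -5 and u'(0) = -49/50 - 4*C1 + 3*C2 = 5. Solving gives C1 = -167/56, C2 = -347/175.

u = -347*exp(3*t)/175 - 167*exp(-4*t)/56 - 49*sin(4*t)/200 - 7*cos(4*t)/200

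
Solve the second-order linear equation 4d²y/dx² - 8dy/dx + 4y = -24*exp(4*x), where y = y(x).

y = -2*exp(4*x)/3 + C1*exp(x) + C2*x*exp(x)

Divide through by 4: y'' - 2y' + y = -6*exp(4*x).
Characteristic equation r² - 2r + 1 = 0 has discriminant (-2)² - 4·(1) = 0, so r = 1 is a repeated root.
Hence y_h = (C1 + C2*x)*exp(x).
Try y_p = A*exp(4*x). Substituting into the equation and dividing by exp(4*x) gives A = -2/3, so y_p = -2*exp(4*x)/3.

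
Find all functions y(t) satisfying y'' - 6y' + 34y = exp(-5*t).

Characteristic equation r² - 6r + 34 = 0 has discriminant (-6)² - 4·(34) = -100 < 0, so r = 3 ± 5i.
Hence y_h = C1*cos(5*t)*exp(3*t) + C2*exp(3*t)*sin(5*t).
Try y_p = A*exp(-5*t). Substituting into the equation and dividing by exp(-5*t) gives A = 1/89, so y_p = exp(-5*t)/89.

y = exp(-5*t)/89 + C1*cos(5*t)*exp(3*t) + C2*exp(3*t)*sin(5*t)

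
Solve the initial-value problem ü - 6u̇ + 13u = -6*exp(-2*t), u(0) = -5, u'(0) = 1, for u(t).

Characteristic equation r² - 6r + 13 = 0 has discriminant (-6)² - 4·(13) = -16 < 0, so r = 3 ± 2i.
Hence u_h = C1*cos(2*t)*exp(3*t) + C2*exp(3*t)*sin(2*t).
Try u_p = A*exp(-2*t). Substituting into the equation and dividing by exp(-2*t) gives A = -6/29, so u_p = -6*exp(-2*t)/29.
General solution: u = -6*exp(-2*t)/29 + C1*cos(2*t)*exp(3*t) + C2*exp(3*t)*sin(2*t).
Apply the initial conditions: u(0) = -6/29 + C1 = -5 and u'(0) = 12/29 + 2*C2 + 3*C1 = 1. Solving gives C1 = -139/29, C2 = 217/29.

u = -6*exp(-2*t)/29 - 139*cos(2*t)*exp(3*t)/29 + 217*exp(3*t)*sin(2*t)/29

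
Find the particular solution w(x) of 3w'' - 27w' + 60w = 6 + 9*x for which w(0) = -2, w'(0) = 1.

w = 67/400 - 187*exp(4*x)/16 + 3*x/20 + 238*exp(5*x)/25

Divide through by 3: w'' - 9w' + 20w = 2 + 3*x.
Characteristic equation r² - 9r + 20 = 0 factors as (r - 4)(r - 5) = 0, so r = 4, 5.
Hence w_h = C1*exp(4*x) + C2*exp(5*x).
For the particular solution try w_p = A0 + A1*x. Substituting and matching coefficients of each power of x gives A0 = 67/400, A1 = 3/20, so w_p = 67/400 + 3*x/20.
General solution: w = 67/400 + 3*x/20 + C1*exp(4*x) + C2*exp(5*x).
Apply the initial conditions: w(0) = 67/400 + C1 + C2 = -2 and w'(0) = 3/20 + 4*C1 + 5*C2 = 1. Solving gives C1 = -187/16, C2 = 238/25.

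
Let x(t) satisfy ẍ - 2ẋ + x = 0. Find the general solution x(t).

Characteristic equation r² - 2r + 1 = 0 has discriminant (-2)² - 4·(1) = 0, so r = 1 is a repeated root.
Hence x_h = (C1 + C2*t)*exp(t).

x = C1*exp(t) + C2*t*exp(t)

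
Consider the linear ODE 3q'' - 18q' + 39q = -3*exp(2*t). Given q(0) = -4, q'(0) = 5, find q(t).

Divide through by 3: q'' - 6q' + 13q = -exp(2*t).
Characteristic equation r² - 6r + 13 = 0 has discriminant (-6)² - 4·(13) = -16 < 0, so r = 3 ± 2i.
Hence q_h = C1*cos(2*t)*exp(3*t) + C2*exp(3*t)*sin(2*t).
Try q_p = A*exp(2*t). Substituting into the equation and dividing by exp(2*t) gives A = -1/5, so q_p = -exp(2*t)/5.
General solution: q = -exp(2*t)/5 + C1*cos(2*t)*exp(3*t) + C2*exp(3*t)*sin(2*t).
Apply the initial conditions: q(0) = -1/5 + C1 = -4 and q'(0) = -2/5 + 2*C2 + 3*C1 = 5. Solving gives C1 = -19/5, C2 = 42/5.

q = -exp(2*t)/5 - 19*cos(2*t)*exp(3*t)/5 + 42*exp(3*t)*sin(2*t)/5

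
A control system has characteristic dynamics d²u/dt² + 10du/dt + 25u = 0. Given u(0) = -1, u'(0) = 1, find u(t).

u = -exp(-5*t) - 4*t*exp(-5*t)

Characteristic equation r² + 10r + 25 = 0 has discriminant (10)² - 4·(25) = 0, so r = -5 is a repeated root.
Hence u_h = (C1 + C2*t)*exp(-5*t).
Apply the initial conditions: u(0) = C1 = -1 and u'(0) = C2 - 5*C1 = 1. Solving gives C1 = -1, C2 = -4.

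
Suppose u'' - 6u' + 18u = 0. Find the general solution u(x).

u = C1*cos(3*x)*exp(3*x) + C2*exp(3*x)*sin(3*x)

Characteristic equation r² - 6r + 18 = 0 has discriminant (-6)² - 4·(18) = -36 < 0, so r = 3 ± 3i.
Hence u_h = C1*cos(3*x)*exp(3*x) + C2*exp(3*x)*sin(3*x).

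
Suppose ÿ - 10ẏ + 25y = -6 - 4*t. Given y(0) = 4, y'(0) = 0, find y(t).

y = -38/125 - 4*t/25 + 538*exp(5*t)/125 - 534*t*exp(5*t)/25

Characteristic equation r² - 10r + 25 = 0 has discriminant (-10)² - 4·(25) = 0, so r = 5 is a repeated root.
Hence y_h = (C1 + C2*t)*exp(5*t).
For the particular solution try y_p = A0 + A1*t. Substituting and matching coefficients of each power of t gives A0 = -38/125, A1 = -4/25, so y_p = -38/125 - 4*t/25.
General solution: y = -38/125 - 4*t/25 + C1*exp(5*t) + C2*t*exp(5*t).
Apply the initial conditions: y(0) = -38/125 + C1 = 4 and y'(0) = -4/25 + C2 + 5*C1 = 0. Solving gives C1 = 538/125, C2 = -534/25.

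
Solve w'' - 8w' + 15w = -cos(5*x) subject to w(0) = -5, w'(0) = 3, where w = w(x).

Characteristic equation r² - 8r + 15 = 0 factors as (r - 3)(r - 5) = 0, so r = 3, 5.
Hence w_h = C1*exp(3*x) + C2*exp(5*x).
Try w_p = A*cos(5*x) + B*sin(5*x). Substituting and equating the coefficients of cos(5x) and sin(5x) gives A = 1/170, B = 2/85, so w_p = cos(5*x)/170 + 2*sin(5*x)/85.
General solution: w = cos(5*x)/170 + 2*sin(5*x)/85 + C1*exp(3*x) + C2*exp(5*x).
Apply the initial conditions: w(0) = 1/170 + C1 + C2 = -5 and w'(0) = 2/17 + 3*C1 + 5*C2 = 3. Solving gives C1 = -949/68, C2 = 179/20.

w = -949*exp(3*x)/68 + cos(5*x)/170 + 2*sin(5*x)/85 + 179*exp(5*x)/20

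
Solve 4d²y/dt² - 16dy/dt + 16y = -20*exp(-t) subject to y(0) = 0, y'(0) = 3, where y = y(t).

Divide through by 4: y'' - 4y' + 4y = -5*exp(-t).
Characteristic equation r² - 4r + 4 = 0 has discriminant (-4)² - 4·(4) = 0, so r = 2 is a repeated root.
Hence y_h = (C1 + C2*t)*exp(2*t).
Try y_p = A*exp(-t). Substituting into the equation and dividing by exp(-t) gives A = -5/9, so y_p = -5*exp(-t)/9.
General solution: y = -5*exp(-t)/9 + C1*exp(2*t) + C2*t*exp(2*t).
Apply the initial conditions: y(0) = -5/9 + C1 = 0 and y'(0) = 5/9 + C2 + 2*C1 = 3. Solving gives C1 = 5/9, C2 = 4/3.

y = -5*exp(-t)/9 + 5*exp(2*t)/9 + 4*t*exp(2*t)/3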